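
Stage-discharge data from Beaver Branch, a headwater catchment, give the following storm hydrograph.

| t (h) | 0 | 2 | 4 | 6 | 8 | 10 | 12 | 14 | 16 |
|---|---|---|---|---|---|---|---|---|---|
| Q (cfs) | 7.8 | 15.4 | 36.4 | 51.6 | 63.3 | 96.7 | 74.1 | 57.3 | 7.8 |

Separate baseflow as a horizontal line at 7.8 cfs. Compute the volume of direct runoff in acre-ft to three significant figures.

V ≈ 56.2 acre-ft

Direct-runoff ordinates (Q − Q_b): 0.0, 7.6, 28.6, 43.8, 55.5, 88.9, 66.3, 49.5, 0.0 cfs.
ΣQ_DR = 340.2 cfs.
With Δt = 2 h = 7200 s, V = ΣQ_DR · Δt = 340.2 × 7200 = 2.45 × 10^6 ft³ = 56.2 acre-ft.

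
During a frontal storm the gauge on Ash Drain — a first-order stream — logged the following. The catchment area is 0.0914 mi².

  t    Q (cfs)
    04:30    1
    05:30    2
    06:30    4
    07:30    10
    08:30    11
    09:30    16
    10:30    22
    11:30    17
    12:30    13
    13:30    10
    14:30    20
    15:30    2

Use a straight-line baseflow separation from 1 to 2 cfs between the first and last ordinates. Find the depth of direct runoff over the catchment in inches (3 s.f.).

Direct runoff: 0.00, 0.91, 2.82, 8.73, 9.64, 14.55, 20.45, 15.36, 11.27, 8.18, 18.09, 0.00 cfs; ΣQ_DR = 110.0 cfs.
V = ΣQ_DR · Δt = 110.0 × 3600 s = 3.960 × 10^5 ft³.
Over A = 0.0914 mi², depth = V / A = 1.86 in.

d ≈ 1.86 in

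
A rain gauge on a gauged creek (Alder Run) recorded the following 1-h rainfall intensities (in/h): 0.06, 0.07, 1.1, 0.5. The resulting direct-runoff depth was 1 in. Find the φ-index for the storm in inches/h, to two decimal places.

Only the 2 blocks with intensity above φ contribute runoff: 1.1, 0.5 in/h.
Σ(I−φ)·Δt = d  ⇒  (1.1+0.5 − 2φ)·1 = 1
φ = (1.600 − 1/1) / 2 = 0.30 in/h.

φ ≈ 0.30 in/h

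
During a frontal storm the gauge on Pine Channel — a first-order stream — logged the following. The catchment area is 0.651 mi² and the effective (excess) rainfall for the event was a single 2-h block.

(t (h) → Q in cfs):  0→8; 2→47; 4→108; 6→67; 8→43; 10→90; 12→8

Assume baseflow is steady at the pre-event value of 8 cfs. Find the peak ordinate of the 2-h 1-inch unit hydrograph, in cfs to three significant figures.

U_p ≈ 66.7 cfs

Direct runoff: 0.0, 39.0, 100.0, 59.0, 35.0, 82.0, 0.0 cfs; ΣQ_DR = 315.0 cfs, peak = 100.0 cfs.
Runoff depth d = ΣQ_DR·Δt / A = 315.0 × 7200 / (0.651 mi²) = 1.500 in.
The 1-inch UH is the DRH scaled by (1 in)/d, so U_p = 100.0 × 1/1.500 = 66.7 cfs.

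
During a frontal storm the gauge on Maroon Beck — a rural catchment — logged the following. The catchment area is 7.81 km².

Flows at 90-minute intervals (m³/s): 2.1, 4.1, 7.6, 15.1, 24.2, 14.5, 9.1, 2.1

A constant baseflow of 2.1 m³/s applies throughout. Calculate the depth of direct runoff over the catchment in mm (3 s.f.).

d ≈ 42.9 mm

Direct runoff: 0.0, 2.0, 5.5, 13.0, 22.1, 12.4, 7.0, 0.0 m³/s; ΣQ_DR = 62.00 m³/s.
V = ΣQ_DR · Δt = 62.00 × 5400 s = 3.348 × 10^5 m³.
Over A = 7.81 km², depth = V / A = 42.9 mm.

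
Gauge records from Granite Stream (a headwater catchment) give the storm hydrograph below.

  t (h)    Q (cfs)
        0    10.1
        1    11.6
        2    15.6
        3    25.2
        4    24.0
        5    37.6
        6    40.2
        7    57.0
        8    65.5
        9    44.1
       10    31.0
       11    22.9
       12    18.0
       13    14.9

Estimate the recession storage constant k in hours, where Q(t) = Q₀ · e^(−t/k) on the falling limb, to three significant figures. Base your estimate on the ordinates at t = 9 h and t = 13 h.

On the falling limb, Q drops from 44.1 to 14.9 cfs between t = 9 h and t = 13 h (Δt = 4 h).
k = −Δt / ln(Q₂/Q₁) = −4 / ln(14.9/44.1) = 3.69 h.

k ≈ 3.69 h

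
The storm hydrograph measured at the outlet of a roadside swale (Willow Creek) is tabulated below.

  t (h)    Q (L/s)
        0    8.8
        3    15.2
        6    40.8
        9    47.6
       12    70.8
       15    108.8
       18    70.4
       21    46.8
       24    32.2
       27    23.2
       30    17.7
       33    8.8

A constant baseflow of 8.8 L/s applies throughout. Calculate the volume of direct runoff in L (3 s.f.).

Direct-runoff ordinates (Q − Q_b): 0.0, 6.4, 32.0, 38.8, 62.0, 100.0, 61.6, 38.0, 23.4, 14.4, 8.9, 0.0 L/s.
ΣQ_DR = 385.5 L/s.
With Δt = 3 h = 10800 s, V = ΣQ_DR · Δt = 385.5 × 10800 = 4.16 × 10^6 L.

V ≈ 4.16 × 10^6 L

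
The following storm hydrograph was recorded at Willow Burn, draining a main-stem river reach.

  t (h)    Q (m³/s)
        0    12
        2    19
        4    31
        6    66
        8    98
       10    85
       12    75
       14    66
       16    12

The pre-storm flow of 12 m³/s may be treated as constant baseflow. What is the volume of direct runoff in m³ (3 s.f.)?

V ≈ 2.56 × 10^6 m³

Direct-runoff ordinates (Q − Q_b): 0.0, 7.0, 19.0, 54.0, 86.0, 73.0, 63.0, 54.0, 0.0 m³/s.
ΣQ_DR = 356.0 m³/s.
With Δt = 2 h = 7200 s, V = ΣQ_DR · Δt = 356.0 × 7200 = 2.56 × 10^6 m³.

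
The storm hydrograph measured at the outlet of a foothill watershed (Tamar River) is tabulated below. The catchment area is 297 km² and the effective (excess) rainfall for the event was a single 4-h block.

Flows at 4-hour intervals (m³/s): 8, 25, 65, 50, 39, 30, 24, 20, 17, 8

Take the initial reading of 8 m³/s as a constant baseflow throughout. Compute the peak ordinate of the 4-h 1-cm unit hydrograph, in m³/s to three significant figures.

Direct runoff: 0.0, 17.0, 57.0, 42.0, 31.0, 22.0, 16.0, 12.0, 9.0, 0.0 m³/s; ΣQ_DR = 206.0 m³/s, peak = 57.0 m³/s.
Runoff depth d = ΣQ_DR·Δt / A = 206.0 × 14400 / (297 km²) = 9.988 mm.
The 1-cm UH is the DRH scaled by (10 mm)/d, so U_p = 57.0 × 10/9.988 = 57.1 m³/s.

U_p ≈ 57.1 m³/s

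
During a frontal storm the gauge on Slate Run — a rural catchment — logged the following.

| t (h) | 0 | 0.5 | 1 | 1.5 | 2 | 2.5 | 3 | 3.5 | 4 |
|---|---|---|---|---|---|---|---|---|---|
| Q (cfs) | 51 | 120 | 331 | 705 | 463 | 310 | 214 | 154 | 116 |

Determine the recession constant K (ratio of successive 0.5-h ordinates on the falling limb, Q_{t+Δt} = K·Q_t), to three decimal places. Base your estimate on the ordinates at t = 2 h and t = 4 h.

K ≈ 0.707

Using the recession-limb readings at t = 2 h and t = 4 h: Q falls from 463 to 116 cfs over 4 intervals.
K = (Q₂/Q₁)^(1/4) = (116/463)^(1/4) = 0.707.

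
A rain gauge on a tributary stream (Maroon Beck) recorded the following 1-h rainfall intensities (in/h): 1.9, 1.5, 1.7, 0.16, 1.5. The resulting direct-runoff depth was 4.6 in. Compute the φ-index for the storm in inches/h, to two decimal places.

φ ≈ 0.50 in/h

Only the 4 blocks with intensity above φ contribute runoff: 1.9, 1.5, 1.7, 1.5 in/h.
Σ(I−φ)·Δt = d  ⇒  (1.9+1.5+1.7+1.5 − 4φ)·1 = 4.6
φ = (6.600 − 4.6/1) / 4 = 0.50 in/h.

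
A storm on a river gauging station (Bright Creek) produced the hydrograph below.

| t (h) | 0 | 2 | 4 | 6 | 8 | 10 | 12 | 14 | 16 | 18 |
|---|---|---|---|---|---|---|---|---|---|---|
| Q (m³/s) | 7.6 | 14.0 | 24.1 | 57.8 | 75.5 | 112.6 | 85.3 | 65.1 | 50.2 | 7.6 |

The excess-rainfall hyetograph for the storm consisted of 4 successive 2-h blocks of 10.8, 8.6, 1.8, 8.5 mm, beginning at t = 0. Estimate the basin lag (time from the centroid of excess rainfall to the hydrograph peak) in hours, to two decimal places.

Centroid of excess rainfall: t_c = Σ P_i·t̄_i / ΣP_i = 3.5387 h (block centres at 1, 3, 5, 7 h).
Hydrograph peak occurs at t = 10 h, so basin lag t_L = 10 − 3.5387 = 6.46 h.

t_L ≈ 6.46 h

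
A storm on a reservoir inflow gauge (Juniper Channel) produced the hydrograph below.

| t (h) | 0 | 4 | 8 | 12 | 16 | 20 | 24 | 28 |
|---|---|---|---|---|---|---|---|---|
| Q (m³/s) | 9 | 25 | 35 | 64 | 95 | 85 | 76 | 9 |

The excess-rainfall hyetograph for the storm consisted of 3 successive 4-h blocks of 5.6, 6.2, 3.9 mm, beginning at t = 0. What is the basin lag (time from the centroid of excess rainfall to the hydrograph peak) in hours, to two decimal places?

t_L ≈ 10.43 h

Centroid of excess rainfall: t_c = Σ P_i·t̄_i / ΣP_i = 5.5669 h (block centres at 2, 6, 10 h).
Hydrograph peak occurs at t = 16 h, so basin lag t_L = 16 − 5.5669 = 10.43 h.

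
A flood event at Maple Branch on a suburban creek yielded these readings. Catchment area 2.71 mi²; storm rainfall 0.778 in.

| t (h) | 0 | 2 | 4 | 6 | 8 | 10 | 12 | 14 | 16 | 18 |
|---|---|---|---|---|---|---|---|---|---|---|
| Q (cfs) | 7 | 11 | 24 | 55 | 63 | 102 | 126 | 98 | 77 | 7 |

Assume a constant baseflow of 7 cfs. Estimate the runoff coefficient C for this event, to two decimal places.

C ≈ 0.73

ΣQ_DR = 500.0 cfs; V = ΣQ_DR·Δt = 3.600 × 10^6 ft³.
Runoff depth d = V / A = 0.5718 in.
C = d / P = 0.5718 / 0.778 = 0.73.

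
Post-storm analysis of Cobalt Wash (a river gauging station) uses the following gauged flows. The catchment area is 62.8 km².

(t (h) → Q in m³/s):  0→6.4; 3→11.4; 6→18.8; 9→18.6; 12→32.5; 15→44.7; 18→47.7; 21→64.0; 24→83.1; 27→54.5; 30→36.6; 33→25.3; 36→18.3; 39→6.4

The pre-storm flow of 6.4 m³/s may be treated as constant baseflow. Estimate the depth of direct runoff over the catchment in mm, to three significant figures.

Direct runoff: 0.0, 5.0, 12.4, 12.2, 26.1, 38.3, 41.3, 57.6, 76.7, 48.1, 30.2, 18.9, 11.9, 0.0 m³/s; ΣQ_DR = 378.7 m³/s.
V = ΣQ_DR · Δt = 378.7 × 10800 s = 4.090 × 10^6 m³.
Over A = 62.8 km², depth = V / A = 65.1 mm.

d ≈ 65.1 mm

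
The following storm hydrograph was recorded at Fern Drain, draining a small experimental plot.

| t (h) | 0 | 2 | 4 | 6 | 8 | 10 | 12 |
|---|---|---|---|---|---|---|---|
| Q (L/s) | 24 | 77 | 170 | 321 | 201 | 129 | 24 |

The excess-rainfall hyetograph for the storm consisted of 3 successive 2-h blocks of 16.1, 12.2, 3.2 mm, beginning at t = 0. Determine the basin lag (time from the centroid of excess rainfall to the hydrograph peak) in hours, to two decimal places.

Centroid of excess rainfall: t_c = Σ P_i·t̄_i / ΣP_i = 2.1810 h (block centres at 1, 3, 5 h).
Hydrograph peak occurs at t = 6 h, so basin lag t_L = 6 − 2.1810 = 3.82 h.

t_L ≈ 3.82 h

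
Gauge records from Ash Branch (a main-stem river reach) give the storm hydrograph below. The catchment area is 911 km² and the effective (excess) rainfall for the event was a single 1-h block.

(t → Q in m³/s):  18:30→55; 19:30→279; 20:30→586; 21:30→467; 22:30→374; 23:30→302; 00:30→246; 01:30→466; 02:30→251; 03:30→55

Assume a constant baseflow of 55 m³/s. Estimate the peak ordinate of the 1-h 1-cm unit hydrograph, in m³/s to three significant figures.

Direct runoff: 0.0, 224.0, 531.0, 412.0, 319.0, 247.0, 191.0, 411.0, 196.0, 0.0 m³/s; ΣQ_DR = 2531 m³/s, peak = 531.0 m³/s.
Runoff depth d = ΣQ_DR·Δt / A = 2531 × 3600 / (911 km²) = 10.00 mm.
The 1-cm UH is the DRH scaled by (10 mm)/d, so U_p = 531.0 × 10/10.00 = 531 m³/s.

U_p ≈ 531 m³/s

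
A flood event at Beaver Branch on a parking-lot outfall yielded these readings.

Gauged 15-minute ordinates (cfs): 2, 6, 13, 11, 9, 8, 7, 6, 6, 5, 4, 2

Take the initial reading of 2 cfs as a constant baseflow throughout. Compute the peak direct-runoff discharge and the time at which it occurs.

Subtracting baseflow gives direct-runoff ordinates: 0.0, 4.0, 11.0, 9.0, 7.0, 6.0, 5.0, 4.0, 4.0, 3.0, 2.0, 0.0 cfs.
The maximum is 11.0 cfs, occurring at the reading for t = 0.5 h.

Q_p = 11.0 cfs at t = 0.5 h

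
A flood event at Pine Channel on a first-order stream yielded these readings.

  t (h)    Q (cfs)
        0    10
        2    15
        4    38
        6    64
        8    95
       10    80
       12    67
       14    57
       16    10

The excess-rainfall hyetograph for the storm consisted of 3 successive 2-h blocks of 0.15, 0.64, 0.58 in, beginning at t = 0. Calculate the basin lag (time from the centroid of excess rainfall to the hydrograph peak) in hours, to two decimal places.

t_L ≈ 4.37 h

Centroid of excess rainfall: t_c = Σ P_i·t̄_i / ΣP_i = 3.6277 h (block centres at 1, 3, 5 h).
Hydrograph peak occurs at t = 8 h, so basin lag t_L = 8 − 3.6277 = 4.37 h.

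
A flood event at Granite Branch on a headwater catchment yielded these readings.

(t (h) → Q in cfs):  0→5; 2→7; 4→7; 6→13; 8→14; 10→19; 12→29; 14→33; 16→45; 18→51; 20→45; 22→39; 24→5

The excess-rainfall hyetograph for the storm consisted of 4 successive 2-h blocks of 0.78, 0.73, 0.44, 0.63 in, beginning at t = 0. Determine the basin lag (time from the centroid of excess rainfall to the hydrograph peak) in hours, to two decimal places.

t_L ≈ 14.29 h

Centroid of excess rainfall: t_c = Σ P_i·t̄_i / ΣP_i = 3.7132 h (block centres at 1, 3, 5, 7 h).
Hydrograph peak occurs at t = 18 h, so basin lag t_L = 18 − 3.7132 = 14.29 h.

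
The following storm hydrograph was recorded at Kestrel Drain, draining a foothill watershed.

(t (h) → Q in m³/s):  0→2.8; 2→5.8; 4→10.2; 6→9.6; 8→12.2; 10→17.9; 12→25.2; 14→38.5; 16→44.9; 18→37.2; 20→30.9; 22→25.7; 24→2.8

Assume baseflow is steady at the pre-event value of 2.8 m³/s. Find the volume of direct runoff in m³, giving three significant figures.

Direct-runoff ordinates (Q − Q_b): 0.0, 3.0, 7.4, 6.8, 9.4, 15.1, 22.4, 35.7, 42.1, 34.4, 28.1, 22.9, 0.0 m³/s.
ΣQ_DR = 227.3 m³/s.
With Δt = 2 h = 7200 s, V = ΣQ_DR · Δt = 227.3 × 7200 = 1.64 × 10^6 m³.

V ≈ 1.64 × 10^6 m³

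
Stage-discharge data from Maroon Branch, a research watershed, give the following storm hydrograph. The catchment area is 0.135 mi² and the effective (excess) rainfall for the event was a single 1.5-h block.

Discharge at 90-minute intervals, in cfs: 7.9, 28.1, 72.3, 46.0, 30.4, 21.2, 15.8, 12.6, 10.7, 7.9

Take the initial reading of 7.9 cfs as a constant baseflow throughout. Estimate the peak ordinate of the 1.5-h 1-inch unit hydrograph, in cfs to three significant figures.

U_p ≈ 21.5 cfs

Direct runoff: 0.0, 20.2, 64.4, 38.1, 22.5, 13.3, 7.9, 4.7, 2.8, 0.0 cfs; ΣQ_DR = 173.9 cfs, peak = 64.4 cfs.
Runoff depth d = ΣQ_DR·Δt / A = 173.9 × 5400 / (0.135 mi²) = 2.994 in.
The 1-inch UH is the DRH scaled by (1 in)/d, so U_p = 64.4 × 1/2.994 = 21.5 cfs.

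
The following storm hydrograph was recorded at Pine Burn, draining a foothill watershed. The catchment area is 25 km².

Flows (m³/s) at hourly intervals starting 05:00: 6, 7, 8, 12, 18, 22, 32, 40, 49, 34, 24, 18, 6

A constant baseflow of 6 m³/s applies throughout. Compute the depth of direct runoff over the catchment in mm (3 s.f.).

Direct runoff: 0.0, 1.0, 2.0, 6.0, 12.0, 16.0, 26.0, 34.0, 43.0, 28.0, 18.0, 12.0, 0.0 m³/s; ΣQ_DR = 198.0 m³/s.
V = ΣQ_DR · Δt = 198.0 × 3600 s = 7.128 × 10^5 m³.
Over A = 25 km², depth = V / A = 28.5 mm.

d ≈ 28.5 mm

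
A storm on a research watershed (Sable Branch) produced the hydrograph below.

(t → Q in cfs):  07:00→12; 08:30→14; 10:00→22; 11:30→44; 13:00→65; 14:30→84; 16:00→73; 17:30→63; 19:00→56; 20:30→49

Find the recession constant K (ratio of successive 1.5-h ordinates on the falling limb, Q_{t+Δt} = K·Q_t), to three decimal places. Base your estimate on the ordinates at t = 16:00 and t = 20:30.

K ≈ 0.876

Using the recession-limb readings at t = 16:00 and t = 20:30: Q falls from 73 to 49 cfs over 3 intervals.
K = (Q₂/Q₁)^(1/3) = (49/73)^(1/3) = 0.876.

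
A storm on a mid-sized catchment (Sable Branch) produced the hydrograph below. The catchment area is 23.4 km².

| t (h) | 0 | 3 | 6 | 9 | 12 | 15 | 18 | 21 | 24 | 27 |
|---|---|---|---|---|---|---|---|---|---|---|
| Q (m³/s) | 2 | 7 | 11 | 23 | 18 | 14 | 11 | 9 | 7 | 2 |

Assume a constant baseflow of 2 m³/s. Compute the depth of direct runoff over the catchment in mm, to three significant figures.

Direct runoff: 0.0, 5.0, 9.0, 21.0, 16.0, 12.0, 9.0, 7.0, 5.0, 0.0 m³/s; ΣQ_DR = 84.00 m³/s.
V = ΣQ_DR · Δt = 84.00 × 10800 s = 9.072 × 10^5 m³.
Over A = 23.4 km², depth = V / A = 38.8 mm.

d ≈ 38.8 mm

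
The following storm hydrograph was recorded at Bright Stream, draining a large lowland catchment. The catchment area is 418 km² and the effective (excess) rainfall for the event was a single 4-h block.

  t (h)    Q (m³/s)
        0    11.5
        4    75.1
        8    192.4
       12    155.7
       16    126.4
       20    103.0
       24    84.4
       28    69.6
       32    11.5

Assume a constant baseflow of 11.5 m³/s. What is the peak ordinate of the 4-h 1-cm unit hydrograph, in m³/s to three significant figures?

Direct runoff: 0.0, 63.6, 180.9, 144.2, 114.9, 91.5, 72.9, 58.1, 0.0 m³/s; ΣQ_DR = 726.1 m³/s, peak = 180.9 m³/s.
Runoff depth d = ΣQ_DR·Δt / A = 726.1 × 14400 / (418 km²) = 25.01 mm.
The 1-cm UH is the DRH scaled by (10 mm)/d, so U_p = 180.9 × 10/25.01 = 72.3 m³/s.

U_p ≈ 72.3 m³/s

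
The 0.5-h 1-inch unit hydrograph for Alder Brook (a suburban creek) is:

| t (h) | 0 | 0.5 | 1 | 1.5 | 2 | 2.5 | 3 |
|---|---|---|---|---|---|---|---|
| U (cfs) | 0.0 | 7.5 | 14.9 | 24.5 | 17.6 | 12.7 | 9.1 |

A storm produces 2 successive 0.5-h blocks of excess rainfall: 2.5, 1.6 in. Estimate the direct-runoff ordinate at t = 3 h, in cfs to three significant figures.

Q ≈ 43.1 cfs

By discrete convolution, Q_j = Σ (P_i / 1 in) · U_{j−i}.
At t = 3 h (j=6): Q = (2.5/1)·9.1 + (1.6/1)·12.7 = 43.1 cfs.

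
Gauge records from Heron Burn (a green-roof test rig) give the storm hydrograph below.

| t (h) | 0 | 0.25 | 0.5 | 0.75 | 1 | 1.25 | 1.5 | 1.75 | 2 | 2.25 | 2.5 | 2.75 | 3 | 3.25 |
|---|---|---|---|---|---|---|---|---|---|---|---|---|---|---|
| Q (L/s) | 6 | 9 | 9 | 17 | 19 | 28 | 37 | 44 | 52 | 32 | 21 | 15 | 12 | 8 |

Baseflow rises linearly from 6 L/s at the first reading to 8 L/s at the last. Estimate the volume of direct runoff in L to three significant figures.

Direct-runoff ordinates (Q − Q_b): 0.00, 2.85, 2.69, 10.54, 12.38, 21.23, 30.08, 36.92, 44.77, 24.62, 13.46, 7.31, 4.15, 0.00 L/s.
ΣQ_DR = 211.0 L/s.
With Δt = 0.25 h = 900 s, V = ΣQ_DR · Δt = 211.0 × 900 = 1.90 × 10^5 L.

V ≈ 1.90 × 10^5 L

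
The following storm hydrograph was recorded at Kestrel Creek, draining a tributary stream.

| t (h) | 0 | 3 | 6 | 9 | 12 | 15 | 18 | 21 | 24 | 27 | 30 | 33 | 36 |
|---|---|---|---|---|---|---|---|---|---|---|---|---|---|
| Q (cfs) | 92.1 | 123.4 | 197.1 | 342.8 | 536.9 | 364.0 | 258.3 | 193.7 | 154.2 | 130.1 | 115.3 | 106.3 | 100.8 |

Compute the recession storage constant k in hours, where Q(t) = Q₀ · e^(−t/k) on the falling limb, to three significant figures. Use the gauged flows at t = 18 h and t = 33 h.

k ≈ 16.9 h

On the falling limb, Q drops from 258.3 to 106.3 cfs between t = 18 h and t = 33 h (Δt = 15 h).
k = −Δt / ln(Q₂/Q₁) = −15 / ln(106.3/258.3) = 16.9 h.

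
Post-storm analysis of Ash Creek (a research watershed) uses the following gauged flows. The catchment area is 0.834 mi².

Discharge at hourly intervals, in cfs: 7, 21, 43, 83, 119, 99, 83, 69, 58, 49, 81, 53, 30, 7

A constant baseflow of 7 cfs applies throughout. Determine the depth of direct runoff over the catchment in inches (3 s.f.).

Direct runoff: 0.0, 14.0, 36.0, 76.0, 112.0, 92.0, 76.0, 62.0, 51.0, 42.0, 74.0, 46.0, 23.0, 0.0 cfs; ΣQ_DR = 704.0 cfs.
V = ΣQ_DR · Δt = 704.0 × 3600 s = 2.534 × 10^6 ft³.
Over A = 0.834 mi², depth = V / A = 1.31 in.

d ≈ 1.31 in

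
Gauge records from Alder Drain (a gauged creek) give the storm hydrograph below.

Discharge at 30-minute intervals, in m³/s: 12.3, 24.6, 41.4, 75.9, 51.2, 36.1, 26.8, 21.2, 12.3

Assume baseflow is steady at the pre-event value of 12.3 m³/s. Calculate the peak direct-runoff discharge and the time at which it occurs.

Subtracting baseflow gives direct-runoff ordinates: 0.0, 12.3, 29.1, 63.6, 38.9, 23.8, 14.5, 8.9, 0.0 m³/s.
The maximum is 63.6 m³/s, occurring at the reading for t = 1.5 h.

Q_p = 63.6 m³/s at t = 1.5 h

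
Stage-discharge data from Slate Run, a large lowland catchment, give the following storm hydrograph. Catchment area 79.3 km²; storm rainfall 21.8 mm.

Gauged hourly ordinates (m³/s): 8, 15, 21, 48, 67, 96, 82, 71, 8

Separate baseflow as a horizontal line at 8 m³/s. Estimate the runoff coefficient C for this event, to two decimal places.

C ≈ 0.72

ΣQ_DR = 344.0 m³/s; V = ΣQ_DR·Δt = 1.238 × 10^6 m³.
Runoff depth d = V / A = 15.62 mm.
C = d / P = 15.62 / 21.8 = 0.72.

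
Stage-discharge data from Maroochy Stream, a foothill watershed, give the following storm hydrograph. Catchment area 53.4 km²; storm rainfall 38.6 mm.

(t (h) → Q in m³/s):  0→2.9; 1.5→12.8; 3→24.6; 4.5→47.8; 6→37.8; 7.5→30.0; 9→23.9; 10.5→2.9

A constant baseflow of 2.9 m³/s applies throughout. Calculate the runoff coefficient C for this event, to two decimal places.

C ≈ 0.42

ΣQ_DR = 159.5 m³/s; V = ΣQ_DR·Δt = 8.613 × 10^5 m³.
Runoff depth d = V / A = 16.13 mm.
C = d / P = 16.13 / 38.6 = 0.42.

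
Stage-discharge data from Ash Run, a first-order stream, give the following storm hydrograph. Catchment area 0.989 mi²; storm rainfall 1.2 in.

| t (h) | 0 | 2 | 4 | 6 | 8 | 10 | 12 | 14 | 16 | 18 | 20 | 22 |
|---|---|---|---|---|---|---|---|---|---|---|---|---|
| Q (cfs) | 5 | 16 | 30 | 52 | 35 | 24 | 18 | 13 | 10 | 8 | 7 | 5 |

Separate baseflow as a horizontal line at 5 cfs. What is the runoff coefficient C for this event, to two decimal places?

C ≈ 0.43

ΣQ_DR = 163.0 cfs; V = ΣQ_DR·Δt = 1.174 × 10^6 ft³.
Runoff depth d = V / A = 0.5108 in.
C = d / P = 0.5108 / 1.2 = 0.43.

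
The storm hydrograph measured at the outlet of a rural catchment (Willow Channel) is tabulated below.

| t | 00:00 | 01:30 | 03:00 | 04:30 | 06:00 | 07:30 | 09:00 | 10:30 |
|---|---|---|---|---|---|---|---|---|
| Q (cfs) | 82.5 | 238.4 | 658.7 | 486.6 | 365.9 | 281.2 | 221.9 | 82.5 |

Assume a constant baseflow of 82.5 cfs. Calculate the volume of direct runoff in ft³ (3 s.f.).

V ≈ 9.49 × 10^6 ft³

Direct-runoff ordinates (Q − Q_b): 0.0, 155.9, 576.2, 404.1, 283.4, 198.7, 139.4, 0.0 cfs.
ΣQ_DR = 1758 cfs.
With Δt = 1.5 h = 5400 s, V = ΣQ_DR · Δt = 1758 × 5400 = 9.49 × 10^6 ft³.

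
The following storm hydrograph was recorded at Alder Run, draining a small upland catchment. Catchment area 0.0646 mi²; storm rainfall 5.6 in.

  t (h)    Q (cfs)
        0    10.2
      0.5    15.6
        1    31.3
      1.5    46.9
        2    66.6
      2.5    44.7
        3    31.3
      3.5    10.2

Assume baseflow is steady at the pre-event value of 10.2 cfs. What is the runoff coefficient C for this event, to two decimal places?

C ≈ 0.38

ΣQ_DR = 175.2 cfs; V = ΣQ_DR·Δt = 3.154 × 10^5 ft³.
Runoff depth d = V / A = 2.101 in.
C = d / P = 2.101 / 5.6 = 0.38.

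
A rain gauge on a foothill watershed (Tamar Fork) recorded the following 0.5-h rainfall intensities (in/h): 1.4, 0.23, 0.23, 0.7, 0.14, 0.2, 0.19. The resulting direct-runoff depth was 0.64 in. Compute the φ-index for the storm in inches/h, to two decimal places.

Only the 2 blocks with intensity above φ contribute runoff: 1.4, 0.7 in/h.
Σ(I−φ)·Δt = d  ⇒  (1.4+0.7 − 2φ)·0.5 = 0.64
φ = (2.100 − 0.64/0.5) / 2 = 0.41 in/h.

φ ≈ 0.41 in/h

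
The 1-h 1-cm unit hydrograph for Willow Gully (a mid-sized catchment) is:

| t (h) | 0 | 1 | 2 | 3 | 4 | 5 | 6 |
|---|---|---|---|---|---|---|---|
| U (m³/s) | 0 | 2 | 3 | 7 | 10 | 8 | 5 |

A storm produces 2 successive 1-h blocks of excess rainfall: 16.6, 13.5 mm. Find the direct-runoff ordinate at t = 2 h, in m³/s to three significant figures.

By discrete convolution, Q_j = Σ (P_i / 10 mm) · U_{j−i}.
At t = 2 h (j=2): Q = (16.6/10)·3 + (13.5/10)·2 = 7.68 m³/s.

Q ≈ 7.68 m³/s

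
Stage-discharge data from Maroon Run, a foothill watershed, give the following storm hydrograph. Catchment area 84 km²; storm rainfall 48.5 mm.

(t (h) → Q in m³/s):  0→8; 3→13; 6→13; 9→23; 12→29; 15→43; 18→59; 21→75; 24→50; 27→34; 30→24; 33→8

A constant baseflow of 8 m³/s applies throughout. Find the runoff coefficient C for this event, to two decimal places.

C ≈ 0.75

ΣQ_DR = 283.0 m³/s; V = ΣQ_DR·Δt = 3.056 × 10^6 m³.
Runoff depth d = V / A = 36.39 mm.
C = d / P = 36.39 / 48.5 = 0.75.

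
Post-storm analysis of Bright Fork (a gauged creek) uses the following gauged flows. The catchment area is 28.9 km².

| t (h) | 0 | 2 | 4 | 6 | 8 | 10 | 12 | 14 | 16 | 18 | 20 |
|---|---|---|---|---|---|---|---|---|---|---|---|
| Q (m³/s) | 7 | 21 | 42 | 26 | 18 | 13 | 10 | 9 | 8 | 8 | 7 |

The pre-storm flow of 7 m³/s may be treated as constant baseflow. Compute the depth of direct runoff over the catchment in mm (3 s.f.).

d ≈ 22.9 mm

Direct runoff: 0.0, 14.0, 35.0, 19.0, 11.0, 6.0, 3.0, 2.0, 1.0, 1.0, 0.0 m³/s; ΣQ_DR = 92.00 m³/s.
V = ΣQ_DR · Δt = 92.00 × 7200 s = 6.624 × 10^5 m³.
Over A = 28.9 km², depth = V / A = 22.9 mm.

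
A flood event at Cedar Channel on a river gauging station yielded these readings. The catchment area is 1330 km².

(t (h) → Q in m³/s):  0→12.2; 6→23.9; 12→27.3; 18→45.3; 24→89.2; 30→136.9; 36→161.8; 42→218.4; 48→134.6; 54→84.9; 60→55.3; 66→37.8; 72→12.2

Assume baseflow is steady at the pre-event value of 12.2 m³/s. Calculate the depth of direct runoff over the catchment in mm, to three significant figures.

d ≈ 14.3 mm

Direct runoff: 0.0, 11.7, 15.1, 33.1, 77.0, 124.7, 149.6, 206.2, 122.4, 72.7, 43.1, 25.6, 0.0 m³/s; ΣQ_DR = 881.2 m³/s.
V = ΣQ_DR · Δt = 881.2 × 21600 s = 1.903 × 10^7 m³.
Over A = 1330 km², depth = V / A = 14.3 mm.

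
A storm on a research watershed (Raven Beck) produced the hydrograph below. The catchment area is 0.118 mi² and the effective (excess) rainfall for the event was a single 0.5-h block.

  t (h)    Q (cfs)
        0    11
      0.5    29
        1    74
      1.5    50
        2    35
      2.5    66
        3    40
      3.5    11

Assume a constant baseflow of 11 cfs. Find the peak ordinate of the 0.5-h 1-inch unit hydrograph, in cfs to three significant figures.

Direct runoff: 0.0, 18.0, 63.0, 39.0, 24.0, 55.0, 29.0, 0.0 cfs; ΣQ_DR = 228.0 cfs, peak = 63.0 cfs.
Runoff depth d = ΣQ_DR·Δt / A = 228.0 × 1800 / (0.118 mi²) = 1.497 in.
The 1-inch UH is the DRH scaled by (1 in)/d, so U_p = 63.0 × 1/1.497 = 42.1 cfs.

U_p ≈ 42.1 cfs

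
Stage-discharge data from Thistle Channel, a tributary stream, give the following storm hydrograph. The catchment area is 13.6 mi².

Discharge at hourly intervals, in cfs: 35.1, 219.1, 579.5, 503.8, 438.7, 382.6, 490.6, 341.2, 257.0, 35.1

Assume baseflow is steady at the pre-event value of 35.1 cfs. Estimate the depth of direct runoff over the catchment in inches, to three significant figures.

Direct runoff: 0.0, 184.0, 544.4, 468.7, 403.6, 347.5, 455.5, 306.1, 221.9, 0.0 cfs; ΣQ_DR = 2932 cfs.
V = ΣQ_DR · Δt = 2932 × 3600 s = 1.055 × 10^7 ft³.
Over A = 13.6 mi², depth = V / A = 0.334 in.

d ≈ 0.334 in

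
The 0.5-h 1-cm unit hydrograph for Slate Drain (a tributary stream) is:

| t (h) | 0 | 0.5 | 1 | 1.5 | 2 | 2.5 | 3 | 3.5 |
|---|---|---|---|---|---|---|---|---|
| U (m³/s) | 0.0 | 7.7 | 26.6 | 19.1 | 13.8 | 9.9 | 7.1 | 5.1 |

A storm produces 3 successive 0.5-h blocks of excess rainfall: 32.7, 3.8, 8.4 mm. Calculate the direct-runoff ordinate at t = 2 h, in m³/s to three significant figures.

Q ≈ 74.7 m³/s

By discrete convolution, Q_j = Σ (P_i / 10 mm) · U_{j−i}.
At t = 2 h (j=4): Q = (32.7/10)·13.8 + (3.8/10)·19.1 + (8.4/10)·26.6 = 74.7 m³/s.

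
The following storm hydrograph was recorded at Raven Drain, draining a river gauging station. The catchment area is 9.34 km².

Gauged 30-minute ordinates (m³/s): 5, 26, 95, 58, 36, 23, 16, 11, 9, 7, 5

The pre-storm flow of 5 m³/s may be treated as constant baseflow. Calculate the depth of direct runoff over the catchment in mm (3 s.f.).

d ≈ 45.5 mm

Direct runoff: 0.0, 21.0, 90.0, 53.0, 31.0, 18.0, 11.0, 6.0, 4.0, 2.0, 0.0 m³/s; ΣQ_DR = 236.0 m³/s.
V = ΣQ_DR · Δt = 236.0 × 1800 s = 4.248 × 10^5 m³.
Over A = 9.34 km², depth = V / A = 45.5 mm.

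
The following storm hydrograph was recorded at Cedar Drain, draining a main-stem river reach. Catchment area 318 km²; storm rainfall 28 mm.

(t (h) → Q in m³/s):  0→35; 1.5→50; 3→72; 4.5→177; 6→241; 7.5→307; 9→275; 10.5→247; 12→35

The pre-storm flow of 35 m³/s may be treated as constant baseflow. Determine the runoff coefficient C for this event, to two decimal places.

C ≈ 0.68

ΣQ_DR = 1124 m³/s; V = ΣQ_DR·Δt = 6.070 × 10^6 m³.
Runoff depth d = V / A = 19.09 mm.
C = d / P = 19.09 / 28 = 0.68.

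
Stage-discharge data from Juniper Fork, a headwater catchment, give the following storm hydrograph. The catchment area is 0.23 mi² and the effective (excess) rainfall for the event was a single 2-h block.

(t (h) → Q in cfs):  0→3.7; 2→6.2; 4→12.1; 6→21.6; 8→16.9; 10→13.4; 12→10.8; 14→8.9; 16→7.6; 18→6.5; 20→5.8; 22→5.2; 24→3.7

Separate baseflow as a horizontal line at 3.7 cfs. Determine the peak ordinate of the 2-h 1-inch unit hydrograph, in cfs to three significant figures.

Direct runoff: 0.0, 2.5, 8.4, 17.9, 13.2, 9.7, 7.1, 5.2, 3.9, 2.8, 2.1, 1.5, 0.0 cfs; ΣQ_DR = 74.30 cfs, peak = 17.9 cfs.
Runoff depth d = ΣQ_DR·Δt / A = 74.30 × 7200 / (0.23 mi²) = 1.001 in.
The 1-inch UH is the DRH scaled by (1 in)/d, so U_p = 17.9 × 1/1.001 = 17.9 cfs.

U_p ≈ 17.9 cfs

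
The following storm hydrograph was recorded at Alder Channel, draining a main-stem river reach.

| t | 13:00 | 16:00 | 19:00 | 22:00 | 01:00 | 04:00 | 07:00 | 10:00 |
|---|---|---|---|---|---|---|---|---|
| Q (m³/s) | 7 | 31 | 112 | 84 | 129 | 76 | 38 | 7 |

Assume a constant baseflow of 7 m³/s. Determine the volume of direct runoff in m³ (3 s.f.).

V ≈ 4.62 × 10^6 m³

Direct-runoff ordinates (Q − Q_b): 0.0, 24.0, 105.0, 77.0, 122.0, 69.0, 31.0, 0.0 m³/s.
ΣQ_DR = 428.0 m³/s.
With Δt = 3 h = 10800 s, V = ΣQ_DR · Δt = 428.0 × 10800 = 4.62 × 10^6 m³.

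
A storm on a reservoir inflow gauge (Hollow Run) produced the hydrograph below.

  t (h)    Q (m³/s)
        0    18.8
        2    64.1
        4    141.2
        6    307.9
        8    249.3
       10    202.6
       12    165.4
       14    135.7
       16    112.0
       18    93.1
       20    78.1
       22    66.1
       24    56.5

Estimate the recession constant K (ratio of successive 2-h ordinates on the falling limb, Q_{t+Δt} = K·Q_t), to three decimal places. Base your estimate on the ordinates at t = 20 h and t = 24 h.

K ≈ 0.851

Using the recession-limb readings at t = 20 h and t = 24 h: Q falls from 78.1 to 56.5 m³/s over 2 intervals.
K = (Q₂/Q₁)^(1/2) = (56.5/78.1)^(1/2) = 0.851.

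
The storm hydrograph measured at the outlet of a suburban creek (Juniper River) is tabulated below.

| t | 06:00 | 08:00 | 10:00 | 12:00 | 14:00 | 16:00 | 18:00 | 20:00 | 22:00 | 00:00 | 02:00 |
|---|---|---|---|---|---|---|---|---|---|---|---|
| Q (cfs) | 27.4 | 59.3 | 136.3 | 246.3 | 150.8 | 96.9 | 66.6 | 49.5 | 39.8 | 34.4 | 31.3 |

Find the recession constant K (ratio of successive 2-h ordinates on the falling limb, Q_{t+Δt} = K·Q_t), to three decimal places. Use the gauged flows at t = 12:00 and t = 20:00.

Using the recession-limb readings at t = 12:00 and t = 20:00: Q falls from 246.3 to 49.5 cfs over 4 intervals.
K = (Q₂/Q₁)^(1/4) = (49.5/246.3)^(1/4) = 0.670.

K ≈ 0.670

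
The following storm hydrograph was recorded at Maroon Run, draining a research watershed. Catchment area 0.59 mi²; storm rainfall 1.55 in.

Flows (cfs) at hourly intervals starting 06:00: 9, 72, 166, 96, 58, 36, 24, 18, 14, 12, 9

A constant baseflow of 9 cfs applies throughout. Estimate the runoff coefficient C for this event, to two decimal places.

C ≈ 0.70

ΣQ_DR = 415.0 cfs; V = ΣQ_DR·Δt = 1.494 × 10^6 ft³.
Runoff depth d = V / A = 1.090 in.
C = d / P = 1.090 / 1.55 = 0.70.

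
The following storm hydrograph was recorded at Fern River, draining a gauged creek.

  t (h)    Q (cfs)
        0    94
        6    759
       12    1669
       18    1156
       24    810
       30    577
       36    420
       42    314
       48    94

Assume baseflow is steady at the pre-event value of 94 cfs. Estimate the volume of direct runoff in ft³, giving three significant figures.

V ≈ 1.09 × 10^8 ft³

Direct-runoff ordinates (Q − Q_b): 0.0, 665.0, 1575.0, 1062.0, 716.0, 483.0, 326.0, 220.0, 0.0 cfs.
ΣQ_DR = 5047 cfs.
With Δt = 6 h = 21600 s, V = ΣQ_DR · Δt = 5047 × 21600 = 1.09 × 10^8 ft³.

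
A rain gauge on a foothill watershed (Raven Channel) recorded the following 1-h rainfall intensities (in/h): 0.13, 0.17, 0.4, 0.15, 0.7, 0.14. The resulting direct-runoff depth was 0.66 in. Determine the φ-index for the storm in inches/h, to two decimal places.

φ ≈ 0.22 in/h

Only the 2 blocks with intensity above φ contribute runoff: 0.4, 0.7 in/h.
Σ(I−φ)·Δt = d  ⇒  (0.4+0.7 − 2φ)·1 = 0.66
φ = (1.100 − 0.66/1) / 2 = 0.22 in/h.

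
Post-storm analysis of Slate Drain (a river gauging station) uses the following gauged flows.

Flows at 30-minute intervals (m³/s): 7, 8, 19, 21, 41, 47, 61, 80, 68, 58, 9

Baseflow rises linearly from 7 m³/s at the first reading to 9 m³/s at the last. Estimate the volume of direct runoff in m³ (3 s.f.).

Direct-runoff ordinates (Q − Q_b): 0.00, 0.80, 11.60, 13.40, 33.20, 39.00, 52.80, 71.60, 59.40, 49.20, 0.00 m³/s.
ΣQ_DR = 331.0 m³/s.
With Δt = 0.5 h = 1800 s, V = ΣQ_DR · Δt = 331.0 × 1800 = 5.96 × 10^5 m³.

V ≈ 5.96 × 10^5 m³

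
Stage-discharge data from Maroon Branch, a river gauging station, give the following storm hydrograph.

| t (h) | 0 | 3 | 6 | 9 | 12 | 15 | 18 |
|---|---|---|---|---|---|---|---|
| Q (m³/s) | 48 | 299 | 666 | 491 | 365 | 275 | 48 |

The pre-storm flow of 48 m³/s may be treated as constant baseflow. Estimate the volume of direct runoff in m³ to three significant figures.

V ≈ 2.00 × 10^7 m³

Direct-runoff ordinates (Q − Q_b): 0.0, 251.0, 618.0, 443.0, 317.0, 227.0, 0.0 m³/s.
ΣQ_DR = 1856 m³/s.
With Δt = 3 h = 10800 s, V = ΣQ_DR · Δt = 1856 × 10800 = 2.00 × 10^7 m³.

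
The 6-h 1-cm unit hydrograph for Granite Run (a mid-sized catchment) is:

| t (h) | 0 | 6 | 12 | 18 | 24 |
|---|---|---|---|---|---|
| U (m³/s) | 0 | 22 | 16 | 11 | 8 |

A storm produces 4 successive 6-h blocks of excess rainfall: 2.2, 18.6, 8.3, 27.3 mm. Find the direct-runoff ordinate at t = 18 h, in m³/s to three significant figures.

Q ≈ 50.4 m³/s

By discrete convolution, Q_j = Σ (P_i / 10 mm) · U_{j−i}.
At t = 18 h (j=3): Q = (2.2/10)·11 + (18.6/10)·16 + (8.3/10)·22 + (27.3/10)·0 = 50.4 m³/s.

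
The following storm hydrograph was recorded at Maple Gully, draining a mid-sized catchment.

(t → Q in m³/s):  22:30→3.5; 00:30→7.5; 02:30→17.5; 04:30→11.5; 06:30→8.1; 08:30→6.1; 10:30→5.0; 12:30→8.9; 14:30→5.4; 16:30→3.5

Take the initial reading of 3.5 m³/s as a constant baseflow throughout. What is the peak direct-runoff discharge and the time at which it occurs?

Subtracting baseflow gives direct-runoff ordinates: 0.0, 4.0, 14.0, 8.0, 4.6, 2.6, 1.5, 5.4, 1.9, 0.0 m³/s.
The maximum is 14.0 m³/s, occurring at the reading for t = 02:30.

Q_p = 14.0 m³/s at t = 02:30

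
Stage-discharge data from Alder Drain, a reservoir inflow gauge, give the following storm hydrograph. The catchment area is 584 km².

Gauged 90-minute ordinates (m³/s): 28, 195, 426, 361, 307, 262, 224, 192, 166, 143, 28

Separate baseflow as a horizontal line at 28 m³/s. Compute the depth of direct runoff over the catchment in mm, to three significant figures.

Direct runoff: 0.0, 167.0, 398.0, 333.0, 279.0, 234.0, 196.0, 164.0, 138.0, 115.0, 0.0 m³/s; ΣQ_DR = 2024 m³/s.
V = ΣQ_DR · Δt = 2024 × 5400 s = 1.093 × 10^7 m³.
Over A = 584 km², depth = V / A = 18.7 mm.

d ≈ 18.7 mm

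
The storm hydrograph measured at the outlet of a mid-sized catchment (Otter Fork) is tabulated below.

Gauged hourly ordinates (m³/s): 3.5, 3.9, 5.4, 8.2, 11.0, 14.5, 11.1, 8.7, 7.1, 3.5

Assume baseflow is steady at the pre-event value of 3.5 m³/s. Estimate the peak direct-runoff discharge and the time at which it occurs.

Q_p = 11.0 m³/s at t = 5 h

Subtracting baseflow gives direct-runoff ordinates: 0.0, 0.4, 1.9, 4.7, 7.5, 11.0, 7.6, 5.2, 3.6, 0.0 m³/s.
The maximum is 11.0 m³/s, occurring at the reading for t = 5 h.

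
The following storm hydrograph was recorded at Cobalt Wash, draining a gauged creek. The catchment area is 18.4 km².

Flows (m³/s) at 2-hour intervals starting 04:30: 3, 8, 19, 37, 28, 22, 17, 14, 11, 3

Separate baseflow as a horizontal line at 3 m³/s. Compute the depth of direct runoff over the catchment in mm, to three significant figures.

d ≈ 51.7 mm

Direct runoff: 0.0, 5.0, 16.0, 34.0, 25.0, 19.0, 14.0, 11.0, 8.0, 0.0 m³/s; ΣQ_DR = 132.0 m³/s.
V = ΣQ_DR · Δt = 132.0 × 7200 s = 9.504 × 10^5 m³.
Over A = 18.4 km², depth = V / A = 51.7 mm.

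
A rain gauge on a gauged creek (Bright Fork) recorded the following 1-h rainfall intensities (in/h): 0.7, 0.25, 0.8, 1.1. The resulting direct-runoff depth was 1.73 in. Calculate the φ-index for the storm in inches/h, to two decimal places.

φ ≈ 0.29 in/h

Only the 3 blocks with intensity above φ contribute runoff: 0.7, 0.8, 1.1 in/h.
Σ(I−φ)·Δt = d  ⇒  (0.7+0.8+1.1 − 3φ)·1 = 1.73
φ = (2.600 − 1.73/1) / 3 = 0.29 in/h.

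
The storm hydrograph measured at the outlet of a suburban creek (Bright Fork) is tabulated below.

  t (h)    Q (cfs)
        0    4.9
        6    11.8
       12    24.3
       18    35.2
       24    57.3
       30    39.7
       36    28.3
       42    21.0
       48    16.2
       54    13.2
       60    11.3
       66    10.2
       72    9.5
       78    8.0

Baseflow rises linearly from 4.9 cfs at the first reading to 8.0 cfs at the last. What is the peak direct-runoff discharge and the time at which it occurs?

Q_p = 51.45 cfs at t = 24 h

Subtracting baseflow gives direct-runoff ordinates: 0.00, 6.66, 18.92, 29.58, 51.45, 33.61, 21.97, 14.43, 9.39, 6.15, 4.02, 2.68, 1.74, 0.00 cfs.
The maximum is 51.45 cfs, occurring at the reading for t = 24 h.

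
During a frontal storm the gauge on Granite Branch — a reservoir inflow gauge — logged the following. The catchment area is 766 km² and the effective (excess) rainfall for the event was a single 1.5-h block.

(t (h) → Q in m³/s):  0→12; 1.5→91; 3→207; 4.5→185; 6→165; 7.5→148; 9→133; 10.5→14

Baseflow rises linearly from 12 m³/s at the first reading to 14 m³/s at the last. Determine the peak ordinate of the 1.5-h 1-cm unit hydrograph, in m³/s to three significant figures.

U_p ≈ 324 m³/s

Direct runoff: 0.00, 78.71, 194.43, 172.14, 151.86, 134.57, 119.29, 0.00 m³/s; ΣQ_DR = 851.0 m³/s, peak = 194.43 m³/s.
Runoff depth d = ΣQ_DR·Δt / A = 851.0 × 5400 / (766 km²) = 5.999 mm.
The 1-cm UH is the DRH scaled by (10 mm)/d, so U_p = 194.43 × 10/5.999 = 324 m³/s.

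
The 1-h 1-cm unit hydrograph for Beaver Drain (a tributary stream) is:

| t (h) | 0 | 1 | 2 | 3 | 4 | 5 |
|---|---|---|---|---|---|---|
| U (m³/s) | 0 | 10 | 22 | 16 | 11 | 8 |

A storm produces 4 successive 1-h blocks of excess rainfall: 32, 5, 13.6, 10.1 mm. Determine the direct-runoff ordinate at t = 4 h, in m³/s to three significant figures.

Q ≈ 83.2 m³/s

By discrete convolution, Q_j = Σ (P_i / 10 mm) · U_{j−i}.
At t = 4 h (j=4): Q = (32/10)·11 + (5/10)·16 + (13.6/10)·22 + (10.1/10)·10 = 83.2 m³/s.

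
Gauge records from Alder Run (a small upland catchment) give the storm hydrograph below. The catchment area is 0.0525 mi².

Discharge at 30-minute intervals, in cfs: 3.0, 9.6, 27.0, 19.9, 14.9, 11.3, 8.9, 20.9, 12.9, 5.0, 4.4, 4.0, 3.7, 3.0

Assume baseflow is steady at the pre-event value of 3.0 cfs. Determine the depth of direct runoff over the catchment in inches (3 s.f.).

d ≈ 1.57 in

Direct runoff: 0.0, 6.6, 24.0, 16.9, 11.9, 8.3, 5.9, 17.9, 9.9, 2.0, 1.4, 1.0, 0.7, 0.0 cfs; ΣQ_DR = 106.5 cfs.
V = ΣQ_DR · Δt = 106.5 × 1800 s = 1.917 × 10^5 ft³.
Over A = 0.0525 mi², depth = V / A = 1.57 in.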